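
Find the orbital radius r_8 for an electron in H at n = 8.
3.3867 nm (or 33.8673 Å)

The Bohr radius formula is:
r_n = n² a₀ / Z

where a₀ = 0.0529177 nm is the Bohr radius.

For H (Z = 1) at n = 8:
r_8 = 8² × 0.0529177 nm / 1
r_8 = 64 × 0.0529177 nm / 1
r_8 = 3.38673 nm / 1
r_8 = 3.3867 nm

The electron orbits at approximately 3.3867 nm from the nucleus.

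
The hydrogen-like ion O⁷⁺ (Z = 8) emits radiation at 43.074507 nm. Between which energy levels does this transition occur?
n = 12 → n = 5

First, find the photon energy from the wavelength (hc = 1239.84 eV·nm):
E = hc/λ = 1239.84 eV·nm / 43.074507 nm = 28.783614 eV

The energy levels of O⁷⁺ satisfy E_n = -13.6057 × 8² / n² eV, so an emission n_i → n_f releases
ΔE = 13.6057 × 8² × (1/n_f² − 1/n_i²) eV.

Setting ΔE equal to the photon energy:
1/n_f² − 1/n_i² = 28.783614 / (13.6057 × 8²) = 0.033055555

Since 1/n_i² must be positive, we need 1/n_f² > 0.033055555, i.e. n_f ≤ 5. For each allowed n_f, solve n_i = (1/n_f² − 0.033055555)^(−1/2) and check whether it is a whole number:
  n_f = 1: 1/n_i² = 1.000000000 − 0.033055555 = 0.966944445 → n_i = 1.017  (not an integer) ✗
  n_f = 2: 1/n_i² = 0.250000000 − 0.033055555 = 0.216944445 → n_i = 2.147  (not an integer) ✗
  n_f = 3: 1/n_i² = 0.111111111 − 0.033055555 = 0.078055556 → n_i = 3.579  (not an integer) ✗
  n_f = 4: 1/n_i² = 0.062500000 − 0.033055555 = 0.029444445 → n_i = 5.828  (not an integer) ✗
  n_f = 5: 1/n_i² = 0.040000000 − 0.033055555 = 0.006944445 → n_i = 12.000  → integer, n_i = 12 ✓

Only n_f = 5 gives an integer upper level, n_i = 12.

The transition is from n = 12 to n = 5 (emission).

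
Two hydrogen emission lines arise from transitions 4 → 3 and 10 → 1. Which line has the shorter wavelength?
10 → 1

Calculate the energy for each transition:

Transition 4 → 3:
ΔE₁ = |E_3 - E_4| = |-13.6057/3² - (-13.6057/4²)|
ΔE₁ = |-1.511744444 - (-0.850356250)| = 0.661388 eV

Transition 10 → 1:
ΔE₂ = |E_1 - E_10| = |-13.6057/1² - (-13.6057/10²)|
ΔE₂ = |-13.605700000 - (-0.136057000)| = 13.469643 eV

Since 13.469643 eV > 0.661388 eV, the transition 10 → 1 emits the more energetic photon.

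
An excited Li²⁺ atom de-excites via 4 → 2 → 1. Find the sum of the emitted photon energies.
114.79809 eV

The energy levels of Li²⁺ are E_n = -13.6057 × 3² / n² eV.

First transition (4 → 2):
ΔE₁ = |E_2 - E_4|
ΔE₁ = |-30.61282500000 - (-7.65320625000)| = 22.95961875 eV

Second transition (2 → 1):
ΔE₂ = |E_1 - E_2|
ΔE₂ = |-122.45130000000 - (-30.61282500000)| = 91.83847500 eV

Total energy released:
E_total = ΔE₁ + ΔE₂ = 22.95961875 + 91.83847500 = 114.79809 eV

Note: This equals the direct transition 4 → 1: 114.79809 eV ✓
Energy is conserved regardless of the path taken.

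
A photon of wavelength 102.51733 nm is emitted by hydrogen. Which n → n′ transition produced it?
n = 3 → n = 1

First, find the photon energy from the wavelength (hc = 1239.84 eV·nm):
E = hc/λ = 1239.84 eV·nm / 102.51733 nm = 12.093955 eV

The energy levels of hydrogen satisfy E_n = -13.6057 / n² eV, so an emission n_i → n_f releases
ΔE = 13.6057 × (1/n_f² − 1/n_i²) eV.

Setting ΔE equal to the photon energy:
1/n_f² − 1/n_i² = 12.093955 / 13.6057 = 0.88888885

Since 1/n_i² must be positive, we need 1/n_f² > 0.88888885, i.e. n_f ≤ 1. For each allowed n_f, solve n_i = (1/n_f² − 0.88888885)^(−1/2) and check whether it is a whole number:
  n_f = 1: 1/n_i² = 1.00000000 − 0.88888885 = 0.11111115 → n_i = 3.000  → integer, n_i = 3 ✓

Only n_f = 1 gives an integer upper level, n_i = 3.

The transition is from n = 3 to n = 1 (emission).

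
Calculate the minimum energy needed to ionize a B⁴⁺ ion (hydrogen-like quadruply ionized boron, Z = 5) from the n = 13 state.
2.0127 eV

The ionization energy is the energy needed to remove the electron completely (n → ∞).

For a hydrogen-like ion with Z = 5, E_n = -13.6057 Z² / n² eV.

At n = 13: E_13 = -13.6057 × 5² / 13² = -2.0126775 eV
At n = ∞: E_∞ = 0 eV

Ionization energy = E_∞ - E_13 = 0 - (-2.0126775) = 2.0126775 eV
Ionization energy ≈ 2.0127 eV

This is also called the binding energy of the electron in state n = 13.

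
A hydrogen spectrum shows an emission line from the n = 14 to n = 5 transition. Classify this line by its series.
Pfund series

The spectral series in hydrogen are named based on the final (lower) energy level:
- Lyman series: n_final = 1 (ultraviolet)
- Balmer series: n_final = 2 (visible/near-UV)
- Paschen series: n_final = 3 (infrared)
- Brackett series: n_final = 4 (infrared)
- Pfund series: n_final = 5 (far infrared)

Since this transition ends at n = 5, it belongs to the Pfund series.

For reference, this 14 → 5 line has photon energy
ΔE = 13.6057 eV × (1/5² - 1/14²) = 0.4748111633 eV,
corresponding to wavelength λ = hc/ΔE = 1239.84 eV·nm / 0.4748111633 eV = 2611.2276 nm in the far infrared region.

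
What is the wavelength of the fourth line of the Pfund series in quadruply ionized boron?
131.808 nm

The lines of a series are numbered from the longest wavelength (smallest ΔE) outward; the fourth line is the transition from n = n_f + 4 to n_f.
The Pfund series has all transitions ending at n_f = 5.

For B⁴⁺ (Z = 5), the fourth line (δ-line) is the jump from n = 9 to n = 5:
E_9 = -13.6057 × 5² / 9² = -4.1992901 eV
E_5 = -13.6057 × 5² / 5² = -13.6057000 eV
ΔE = E_9 - E_5 = 9.4064099 eV

λ = hc/E = 1239.84 eV·nm / 9.4064099 eV
λ = 131.808 nm

This is the δ-line of the Pfund series in B⁴⁺.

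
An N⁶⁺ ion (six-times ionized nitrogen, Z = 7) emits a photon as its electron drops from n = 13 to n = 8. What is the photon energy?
6.472016 eV

The energy levels are E_n = -13.6057 Z² eV / n².

Energy at n = 13: E_13 = -13.6057 × 7² / 13² = -3.944847929 eV
Energy at n = 8: E_8 = -13.6057 × 7² / 8² = -10.416864063 eV

For emission (electron falling to lower state), the photon energy is:
E_photon = E_13 - E_8 = |-3.944847929 - (-10.416864063)|
E_photon = 6.472016 eV

This energy is carried away by the emitted photon.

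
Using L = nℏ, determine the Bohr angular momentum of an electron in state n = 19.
2.00369e-33 J·s (or 19ℏ)

In the Bohr model, angular momentum is quantized:
L = nℏ

where ℏ = h/(2π) = 1.0545718e-34 J·s

For n = 19:
L = 19 × 1.0545718e-34 J·s
L = 2.00369e-33 J·s

This can also be written as L = 19ℏ.
The angular momentum is an integer multiple of the reduced Planck constant.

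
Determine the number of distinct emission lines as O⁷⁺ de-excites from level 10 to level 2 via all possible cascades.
36

The electron can occupy levels n = 2, 3, ..., 10 during de-excitation — that is m = 10 - 2 + 1 = 9 distinct levels.

The number of distinct spectral lines equals the number of ways to choose 2 of these m levels (each pair gives one possible emission transition):

Number of lines = m(m-1)/2 = 9×8/2 = 36

These correspond to all possible transitions between the 9 levels:
10 → 9, 10 → 8, 10 → 7, 10 → 6, 10 → 5, 10 → 4, 10 → 3, 10 → 2...

Each transition produces a photon with a unique energy (and thus wavelength). This count does not depend on Z.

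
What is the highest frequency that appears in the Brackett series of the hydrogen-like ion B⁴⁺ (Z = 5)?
5.140e+15 Hz

The series limit corresponds to the transition from n = ∞ to n = 4.
This is the highest energy (shortest wavelength) transition in the Brackett series.

E_∞ = 0 eV
E_4 = -13.6057 × 5² / 4² = -21.25891 eV

Energy at series limit:
ΔE = E_∞ - E_4 = 0 - (-21.25891) = 21.25891 eV
E = 21.25891 eV × (1.602177 × 10⁻¹⁹ J/eV) = 3.40605e-18 J
f = E/h = 3.40605e-18 J / (6.62607 × 10⁻³⁴ J·s) = 5.140e+15 Hz

This energy equals the ionization energy from the n = 4 state of B⁴⁺.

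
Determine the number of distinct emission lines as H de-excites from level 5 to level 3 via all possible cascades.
3

The electron can occupy levels n = 3, 4, ..., 5 during de-excitation — that is m = 5 - 3 + 1 = 3 distinct levels.

The number of distinct spectral lines equals the number of ways to choose 2 of these m levels (each pair gives one possible emission transition):

Number of lines = m(m-1)/2 = 3×2/2 = 3

These correspond to all possible transitions between the 3 levels:
5 → 4, 5 → 3, 4 → 3

Each transition produces a photon with a unique energy (and thus wavelength). This count does not depend on Z.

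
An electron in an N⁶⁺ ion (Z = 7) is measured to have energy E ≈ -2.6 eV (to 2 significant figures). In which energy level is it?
n = 16

The exact energy levels follow E_n = -13.6057 Z² / n² eV with Z = 7.

The measured value (-2.6 eV) is reported to only 2 significant figures, so we must test candidate n values and see which one matches to that precision.

Candidate energies:
  n = 14:  E = -13.6057 × 7² / 14² = -3.40143 eV
  n = 15:  E = -13.6057 × 7² / 15² = -2.96302 eV
  n = 16:  E = -13.6057 × 7² / 16² = -2.60422 eV  ← matches
  n = 17:  E = -13.6057 × 7² / 17² = -2.30685 eV
  n = 18:  E = -13.6057 × 7² / 18² = -2.05765 eV

Checking against the measurement of -2.6 eV (2 sig figs), only n = 16 agrees:
E_16 = -2.60422 eV, which rounds to -2.6 eV ✓

Therefore n = 16.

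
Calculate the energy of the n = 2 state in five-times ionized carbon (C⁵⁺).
-122.4513 eV

For hydrogen-like ions, the energy levels scale with Z²:
E_n = -13.6057 Z² / n² eV

For C⁵⁺ (Z = 6) at n = 2:
E_2 = -13.6057 × 6² / 2²
E_2 = -13.6057 × 36 / 4
E_2 = -489.8052 / 4
E_2 = -122.4513 eV

The energy is 36 times more negative than hydrogen at the same n due to the stronger nuclear charge.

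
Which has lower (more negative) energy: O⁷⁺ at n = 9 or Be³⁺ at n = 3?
Be³⁺ at n = 3 (E = -24.188 eV)

Using E_n = -13.6057 Z² / n² eV:

O⁷⁺ (Z = 8) at n = 9:
E = -13.6057 × 8² / 9² = -13.6057 × 64 / 81 = -10.750183 eV

Be³⁺ (Z = 4) at n = 3:
E = -13.6057 × 4² / 3² = -13.6057 × 16 / 9 = -24.187911 eV

Since -24.187911 eV < -10.750183 eV,
Be³⁺ at n = 3 is more tightly bound (requires more energy to ionize).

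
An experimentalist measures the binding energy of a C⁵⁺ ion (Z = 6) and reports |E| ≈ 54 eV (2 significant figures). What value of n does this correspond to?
n = 3

The exact energy levels follow E_n = -13.6057 Z² / n² eV with Z = 6.

The measured value (-54 eV) is reported to only 2 significant figures, so we must test candidate n values and see which one matches to that precision.

Candidate energies:
  n = 1:  E = -13.6057 × 6² / 1² = -489.80520 eV
  n = 2:  E = -13.6057 × 6² / 2² = -122.45130 eV
  n = 3:  E = -13.6057 × 6² / 3² = -54.42280 eV  ← matches
  n = 4:  E = -13.6057 × 6² / 4² = -30.61283 eV
  n = 5:  E = -13.6057 × 6² / 5² = -19.59221 eV

Checking against the measurement of -54 eV (2 sig figs), only n = 3 agrees:
E_3 = -54.42280 eV, which rounds to -54 eV ✓

Therefore n = 3.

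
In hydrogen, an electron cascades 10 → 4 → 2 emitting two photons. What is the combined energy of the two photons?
3.27 eV

The energy levels of hydrogen are E_n = -13.6057 / n² eV.

First transition (10 → 4):
ΔE₁ = |E_4 - E_10|
ΔE₁ = |-0.85035625 - (-0.13605700)| = 0.71430 eV

Second transition (4 → 2):
ΔE₂ = |E_2 - E_4|
ΔE₂ = |-3.40142500 - (-0.85035625)| = 2.55107 eV

Total energy released:
E_total = ΔE₁ + ΔE₂ = 0.71430 + 2.55107 = 3.27 eV

Note: This equals the direct transition 10 → 2: 3.27 eV ✓
Energy is conserved regardless of the path taken.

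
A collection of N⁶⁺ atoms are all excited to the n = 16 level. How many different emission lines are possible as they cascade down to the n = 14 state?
3

The electron can occupy levels n = 14, 15, ..., 16 during de-excitation — that is m = 16 - 14 + 1 = 3 distinct levels.

The number of distinct spectral lines equals the number of ways to choose 2 of these m levels (each pair gives one possible emission transition):

Number of lines = m(m-1)/2 = 3×2/2 = 3

These correspond to all possible transitions between the 3 levels:
16 → 15, 16 → 14, 15 → 14

Each transition produces a photon with a unique energy (and thus wavelength). This count does not depend on Z.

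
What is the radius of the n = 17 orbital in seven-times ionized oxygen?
1.91165 nm (or 19.11653 Å)

The Bohr radius formula is:
r_n = n² a₀ / Z

where a₀ = 0.05291772 nm is the Bohr radius.

For O⁷⁺ (Z = 8) at n = 17:
r_17 = 17² × 0.05291772 nm / 8
r_17 = 289 × 0.05291772 nm / 8
r_17 = 15.293221 nm / 8
r_17 = 1.91165 nm

The electron orbits at approximately 1.91165 nm from the nucleus.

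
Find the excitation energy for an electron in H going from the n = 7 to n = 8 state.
0.07 eV

The energy levels of a hydrogen-like atom are E_n = -13.6057 eV / n².

Energy at n = 7: E_7 = -13.6057 / 7² = -0.27767 eV
Energy at n = 8: E_8 = -13.6057 / 8² = -0.21259 eV

The excitation energy is the difference:
ΔE = E_8 - E_7
ΔE = -0.21259 - (-0.27767)
ΔE = 0.07 eV

Since this is positive, energy must be absorbed (photon absorption).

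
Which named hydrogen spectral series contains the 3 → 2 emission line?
Balmer series

The spectral series in hydrogen are named based on the final (lower) energy level:
- Lyman series: n_final = 1 (ultraviolet)
- Balmer series: n_final = 2 (visible/near-UV)
- Paschen series: n_final = 3 (infrared)
- Brackett series: n_final = 4 (infrared)
- Pfund series: n_final = 5 (far infrared)

Since this transition ends at n = 2, it belongs to the Balmer series.

For reference, this 3 → 2 line has photon energy
ΔE = 13.6057 eV × (1/2² - 1/3²) = 1.88968056 eV,
corresponding to wavelength λ = hc/ΔE = 1239.84 eV·nm / 1.88968056 eV = 656.1109 nm in the visible/near-UV region.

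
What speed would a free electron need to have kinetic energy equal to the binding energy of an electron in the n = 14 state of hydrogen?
1.56264e+05 m/s (or 0.0521% of c)

The binding energy at n = 14 for hydrogen is:
E_14 = -13.6057/14² = -0.0694168367 eV
|E_14| = 0.0694168367 eV

Convert to Joules:
KE = 0.0694168367 eV × (1.602177 × 10⁻¹⁹ J/eV) = 1.1121806e-20 J

Using KE = ½mv²:
v = √(2·KE/m_e)
v = √(2 × 1.1121806e-20 J / 9.10938 × 10⁻³¹ kg)
v = 1.56264e+05 m/s

This is approximately 0.0521% the speed of light.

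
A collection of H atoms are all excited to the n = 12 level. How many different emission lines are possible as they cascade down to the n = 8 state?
10

The electron can occupy levels n = 8, 9, ..., 12 during de-excitation — that is m = 12 - 8 + 1 = 5 distinct levels.

The number of distinct spectral lines equals the number of ways to choose 2 of these m levels (each pair gives one possible emission transition):

Number of lines = m(m-1)/2 = 5×4/2 = 10

These correspond to all possible transitions between the 5 levels:
12 → 11, 12 → 10, 12 → 9, 12 → 8, 11 → 10, 11 → 9, 11 → 8, 10 → 9...

Each transition produces a photon with a unique energy (and thus wavelength). This count does not depend on Z.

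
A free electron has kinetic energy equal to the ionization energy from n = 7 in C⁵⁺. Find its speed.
1.8752e+06 m/s (or 0.63% of c)

The binding energy at n = 7 for C⁵⁺ is:
E_7 = -13.6057 × 6²/7² = -9.9960245 eV
|E_7| = 9.9960245 eV

Convert to Joules:
KE = 9.9960245 eV × (1.602177 × 10⁻¹⁹ J/eV) = 1.601540e-18 J

Using KE = ½mv²:
v = √(2·KE/m_e)
v = √(2 × 1.601540e-18 J / 9.10938 × 10⁻³¹ kg)
v = 1.8752e+06 m/s

This is approximately 0.63% the speed of light.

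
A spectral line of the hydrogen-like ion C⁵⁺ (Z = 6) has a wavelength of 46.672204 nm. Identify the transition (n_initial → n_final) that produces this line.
n = 11 → n = 4

First, find the photon energy from the wavelength (hc = 1239.84 eV·nm):
E = hc/λ = 1239.84 eV·nm / 46.672204 nm = 26.564848 eV

The energy levels of C⁵⁺ satisfy E_n = -13.6057 × 6² / n² eV, so an emission n_i → n_f releases
ΔE = 13.6057 × 6² × (1/n_f² − 1/n_i²) eV.

Setting ΔE equal to the photon energy:
1/n_f² − 1/n_i² = 26.564848 / (13.6057 × 6²) = 0.054235537

Since 1/n_i² must be positive, we need 1/n_f² > 0.054235537, i.e. n_f ≤ 4. For each allowed n_f, solve n_i = (1/n_f² − 0.054235537)^(−1/2) and check whether it is a whole number:
  n_f = 1: 1/n_i² = 1.000000000 − 0.054235537 = 0.945764463 → n_i = 1.028  (not an integer) ✗
  n_f = 2: 1/n_i² = 0.250000000 − 0.054235537 = 0.195764463 → n_i = 2.260  (not an integer) ✗
  n_f = 3: 1/n_i² = 0.111111111 − 0.054235537 = 0.056875574 → n_i = 4.193  (not an integer) ✗
  n_f = 4: 1/n_i² = 0.062500000 − 0.054235537 = 0.008264463 → n_i = 11.000  → integer, n_i = 11 ✓

Only n_f = 4 gives an integer upper level, n_i = 11.

The transition is from n = 11 to n = 4 (emission).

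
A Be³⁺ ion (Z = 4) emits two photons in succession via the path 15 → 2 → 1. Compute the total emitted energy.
216.724 eV

The energy levels of Be³⁺ are E_n = -13.6057 × 4² / n² eV.

First transition (15 → 2):
ΔE₁ = |E_2 - E_15|
ΔE₁ = |-54.422800000 - (-0.967516444)| = 53.455284 eV

Second transition (2 → 1):
ΔE₂ = |E_1 - E_2|
ΔE₂ = |-217.691200000 - (-54.422800000)| = 163.268400 eV

Total energy released:
E_total = ΔE₁ + ΔE₂ = 53.455284 + 163.268400 = 216.724 eV

Note: This equals the direct transition 15 → 1: 216.724 eV ✓
Energy is conserved regardless of the path taken.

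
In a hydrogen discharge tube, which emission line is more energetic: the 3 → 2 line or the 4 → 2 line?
4 → 2

Calculate the energy for each transition:

Transition 3 → 2:
ΔE₁ = |E_2 - E_3| = |-13.6057/2² - (-13.6057/3²)|
ΔE₁ = |-3.401425000000 - (-1.511744444444)| = 1.889680556 eV

Transition 4 → 2:
ΔE₂ = |E_2 - E_4| = |-13.6057/2² - (-13.6057/4²)|
ΔE₂ = |-3.401425000000 - (-0.850356250000)| = 2.551068750 eV

Since 2.551068750 eV > 1.889680556 eV, the transition 4 → 2 emits the more energetic photon.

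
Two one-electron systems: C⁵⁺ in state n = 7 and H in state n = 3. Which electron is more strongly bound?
C⁵⁺ at n = 7 (E = -9.996024 eV)

Using E_n = -13.6057 Z² / n² eV:

C⁵⁺ (Z = 6) at n = 7:
E = -13.6057 × 6² / 7² = -13.6057 × 36 / 49 = -9.996024490 eV

H (Z = 1) at n = 3:
E = -13.6057 × 1² / 3² = -13.6057 × 1 / 9 = -1.511744444 eV

Since -9.996024490 eV < -1.511744444 eV,
C⁵⁺ at n = 7 is more tightly bound (requires more energy to ionize).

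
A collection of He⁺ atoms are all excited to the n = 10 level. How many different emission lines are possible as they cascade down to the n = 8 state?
3

The electron can occupy levels n = 8, 9, ..., 10 during de-excitation — that is m = 10 - 8 + 1 = 3 distinct levels.

The number of distinct spectral lines equals the number of ways to choose 2 of these m levels (each pair gives one possible emission transition):

Number of lines = m(m-1)/2 = 3×2/2 = 3

These correspond to all possible transitions between the 3 levels:
10 → 9, 10 → 8, 9 → 8

Each transition produces a photon with a unique energy (and thus wavelength). This count does not depend on Z.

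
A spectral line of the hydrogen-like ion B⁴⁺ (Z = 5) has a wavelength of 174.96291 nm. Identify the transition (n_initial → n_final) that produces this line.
n = 12 → n = 6

First, find the photon energy from the wavelength (hc = 1239.84 eV·nm):
E = hc/λ = 1239.84 eV·nm / 174.96291 nm = 7.0863019 eV

The energy levels of B⁴⁺ satisfy E_n = -13.6057 × 5² / n² eV, so an emission n_i → n_f releases
ΔE = 13.6057 × 5² × (1/n_f² − 1/n_i²) eV.

Setting ΔE equal to the photon energy:
1/n_f² − 1/n_i² = 7.0863019 / (13.6057 × 5²) = 0.020833333

Since 1/n_i² must be positive, we need 1/n_f² > 0.020833333, i.e. n_f ≤ 6. For each allowed n_f, solve n_i = (1/n_f² − 0.020833333)^(−1/2) and check whether it is a whole number:
  n_f = 1: 1/n_i² = 1.000000000 − 0.020833333 = 0.979166667 → n_i = 1.011  (not an integer) ✗
  n_f = 2: 1/n_i² = 0.250000000 − 0.020833333 = 0.229166667 → n_i = 2.089  (not an integer) ✗
  n_f = 3: 1/n_i² = 0.111111111 − 0.020833333 = 0.090277778 → n_i = 3.328  (not an integer) ✗
  n_f = 4: 1/n_i² = 0.062500000 − 0.020833333 = 0.041666667 → n_i = 4.899  (not an integer) ✗
  n_f = 5: 1/n_i² = 0.040000000 − 0.020833333 = 0.019166667 → n_i = 7.223  (not an integer) ✗
  n_f = 6: 1/n_i² = 0.027777778 − 0.020833333 = 0.006944445 → n_i = 12.000  → integer, n_i = 12 ✓

Only n_f = 6 gives an integer upper level, n_i = 12.

The transition is from n = 12 to n = 6 (emission).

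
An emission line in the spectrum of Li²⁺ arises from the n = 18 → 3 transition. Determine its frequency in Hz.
3.198e+15 Hz

First, find the transition energy:
E_18 = -13.6057 × 3² / 18² = -0.377936 eV
E_3 = -13.6057 × 3² / 3² = -13.605700 eV
|ΔE| = |E_3 - E_18| = 13.227764 eV

Convert to Joules: E = 13.227764 eV × (1.602177 × 10⁻¹⁹ J/eV) = 2.11932e-18 J

Using E = hf:
f = E/h = 2.11932e-18 J / (6.62607 × 10⁻³⁴ J·s)
f = 3.198e+15 Hz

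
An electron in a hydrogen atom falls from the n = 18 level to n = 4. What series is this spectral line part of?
Brackett series

The spectral series in hydrogen are named based on the final (lower) energy level:
- Lyman series: n_final = 1 (ultraviolet)
- Balmer series: n_final = 2 (visible/near-UV)
- Paschen series: n_final = 3 (infrared)
- Brackett series: n_final = 4 (infrared)
- Pfund series: n_final = 5 (far infrared)

Since this transition ends at n = 4, it belongs to the Brackett series.

For reference, this 18 → 4 line has photon energy
ΔE = 13.6057 eV × (1/4² - 1/18²) = 0.8083633488 eV,
corresponding to wavelength λ = hc/ΔE = 1239.84 eV·nm / 0.8083633488 eV = 1533.7657 nm in the infrared region.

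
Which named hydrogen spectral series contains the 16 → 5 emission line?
Pfund series

The spectral series in hydrogen are named based on the final (lower) energy level:
- Lyman series: n_final = 1 (ultraviolet)
- Balmer series: n_final = 2 (visible/near-UV)
- Paschen series: n_final = 3 (infrared)
- Brackett series: n_final = 4 (infrared)
- Pfund series: n_final = 5 (far infrared)

Since this transition ends at n = 5, it belongs to the Pfund series.

For reference, this 16 → 5 line has photon energy
ΔE = 13.6057 eV × (1/5² - 1/16²) = 0.491080734 eV,
corresponding to wavelength λ = hc/ΔE = 1239.84 eV·nm / 0.491080734 eV = 2524.717 nm in the far infrared region.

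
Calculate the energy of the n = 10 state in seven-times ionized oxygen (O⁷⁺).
-8.71 eV

For hydrogen-like ions, the energy levels scale with Z²:
E_n = -13.6057 Z² / n² eV

For O⁷⁺ (Z = 8) at n = 10:
E_10 = -13.6057 × 8² / 10²
E_10 = -13.6057 × 64 / 100
E_10 = -870.7648 / 100
E_10 = -8.71 eV

The energy is 64 times more negative than hydrogen at the same n due to the stronger nuclear charge.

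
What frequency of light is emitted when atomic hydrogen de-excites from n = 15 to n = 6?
7.676e+13 Hz

First, find the transition energy:
E_15 = -13.6057 / 15² = -0.0604698 eV
E_6 = -13.6057 / 6² = -0.3779361 eV
|ΔE| = |E_6 - E_15| = 0.3174663 eV

Convert to Joules: E = 0.3174663 eV × (1.602177 × 10⁻¹⁹ J/eV) = 5.08637e-20 J

Using E = hf:
f = E/h = 5.08637e-20 J / (6.62607 × 10⁻³⁴ J·s)
f = 7.676e+13 Hz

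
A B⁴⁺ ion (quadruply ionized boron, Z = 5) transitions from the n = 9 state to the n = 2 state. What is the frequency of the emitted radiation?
1.955e+16 Hz

First, find the transition energy:
E_9 = -13.6057 × 5² / 9² = -4.199290 eV
E_2 = -13.6057 × 5² / 2² = -85.035625 eV
|ΔE| = |E_2 - E_9| = 80.836335 eV

Convert to Joules: E = 80.836335 eV × (1.602177 × 10⁻¹⁹ J/eV) = 1.29514e-17 J

Using E = hf:
f = E/h = 1.29514e-17 J / (6.62607 × 10⁻³⁴ J·s)
f = 1.955e+16 Hz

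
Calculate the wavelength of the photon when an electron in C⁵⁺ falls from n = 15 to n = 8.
226.4013 nm

First, find the transition energy using E_n = -13.6057 Z² / n² eV:
E_15 = -13.6057 × 6² / 15² = -2.17691200 eV
E_8 = -13.6057 × 6² / 8² = -7.65320625 eV

Photon energy: |ΔE| = |E_8 - E_15| = 5.47629425 eV

Convert to wavelength using E = hc/λ with hc = 1239.84 eV·nm:
λ = hc/E = 1239.84 eV·nm / 5.47629425 eV
λ = 226.4013 nm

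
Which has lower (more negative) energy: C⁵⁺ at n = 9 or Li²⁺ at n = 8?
C⁵⁺ at n = 9 (E = -6.046978 eV)

Using E_n = -13.6057 Z² / n² eV:

C⁵⁺ (Z = 6) at n = 9:
E = -13.6057 × 6² / 9² = -13.6057 × 36 / 81 = -6.046977778 eV

Li²⁺ (Z = 3) at n = 8:
E = -13.6057 × 3² / 8² = -13.6057 × 9 / 64 = -1.913301563 eV

Since -6.046977778 eV < -1.913301563 eV,
C⁵⁺ at n = 9 is more tightly bound (requires more energy to ionize).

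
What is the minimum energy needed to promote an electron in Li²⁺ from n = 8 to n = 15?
1.37 eV

The energy levels of a hydrogen-like atom are E_n = -13.6057 Z² eV / n².

Energy at n = 8: E_8 = -13.6057 × 3² / 8² = -1.91330 eV
Energy at n = 15: E_15 = -13.6057 × 3² / 15² = -0.54423 eV

The excitation energy is the difference:
ΔE = E_15 - E_8
ΔE = -0.54423 - (-1.91330)
ΔE = 1.37 eV

Since this is positive, energy must be absorbed (photon absorption).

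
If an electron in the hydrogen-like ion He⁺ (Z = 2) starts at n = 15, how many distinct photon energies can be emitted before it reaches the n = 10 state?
15

The electron can occupy levels n = 10, 11, ..., 15 during de-excitation — that is m = 15 - 10 + 1 = 6 distinct levels.

The number of distinct spectral lines equals the number of ways to choose 2 of these m levels (each pair gives one possible emission transition):

Number of lines = m(m-1)/2 = 6×5/2 = 15

These correspond to all possible transitions between the 6 levels:
15 → 14, 15 → 13, 15 → 12, 15 → 11, 15 → 10, 14 → 13, 14 → 12, 14 → 11...

Each transition produces a photon with a unique energy (and thus wavelength). This count does not depend on Z.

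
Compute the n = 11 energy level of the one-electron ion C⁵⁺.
-4.047977 eV

For hydrogen-like ions, the energy levels scale with Z²:
E_n = -13.6057 Z² / n² eV

For C⁵⁺ (Z = 6) at n = 11:
E_11 = -13.6057 × 6² / 11²
E_11 = -13.6057 × 36 / 121
E_11 = -489.8052 / 121
E_11 = -4.047977 eV

The energy is 36 times more negative than hydrogen at the same n due to the stronger nuclear charge.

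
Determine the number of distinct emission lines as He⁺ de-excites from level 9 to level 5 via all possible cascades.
10

The electron can occupy levels n = 5, 6, ..., 9 during de-excitation — that is m = 9 - 5 + 1 = 5 distinct levels.

The number of distinct spectral lines equals the number of ways to choose 2 of these m levels (each pair gives one possible emission transition):

Number of lines = m(m-1)/2 = 5×4/2 = 10

These correspond to all possible transitions between the 5 levels:
9 → 8, 9 → 7, 9 → 6, 9 → 5, 8 → 7, 8 → 6, 8 → 5, 7 → 6...

Each transition produces a photon with a unique energy (and thus wavelength). This count does not depend on Z.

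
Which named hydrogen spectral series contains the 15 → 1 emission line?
Lyman series

The spectral series in hydrogen are named based on the final (lower) energy level:
- Lyman series: n_final = 1 (ultraviolet)
- Balmer series: n_final = 2 (visible/near-UV)
- Paschen series: n_final = 3 (infrared)
- Brackett series: n_final = 4 (infrared)
- Pfund series: n_final = 5 (far infrared)

Since this transition ends at n = 1, it belongs to the Lyman series.

For reference, this 15 → 1 line has photon energy
ΔE = 13.6057 eV × (1/1² - 1/15²) = 13.5452302 eV,
corresponding to wavelength λ = hc/ΔE = 1239.84 eV·nm / 13.5452302 eV = 91.53333 nm in the ultraviolet region.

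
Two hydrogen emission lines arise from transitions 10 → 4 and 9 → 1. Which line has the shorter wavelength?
9 → 1

Calculate the energy for each transition:

Transition 10 → 4:
ΔE₁ = |E_4 - E_10| = |-13.6057/4² - (-13.6057/10²)|
ΔE₁ = |-0.8503562500 - (-0.1360570000)| = 0.7142993 eV

Transition 9 → 1:
ΔE₂ = |E_1 - E_9| = |-13.6057/1² - (-13.6057/9²)|
ΔE₂ = |-13.6057000000 - (-0.1679716049)| = 13.4377284 eV

Since 13.4377284 eV > 0.7142993 eV, the transition 9 → 1 emits the more energetic photon.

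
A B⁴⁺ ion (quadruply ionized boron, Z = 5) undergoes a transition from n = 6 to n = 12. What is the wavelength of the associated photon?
174.96291 nm

First, find the transition energy using E_n = -13.6057 Z² / n² eV:
E_6 = -13.6057 × 5² / 6² = -9.448402778 eV
E_12 = -13.6057 × 5² / 12² = -2.362100694 eV

Photon energy: |ΔE| = |E_12 - E_6| = 7.086302084 eV

Convert to wavelength using E = hc/λ with hc = 1239.84 eV·nm:
λ = hc/E = 1239.84 eV·nm / 7.086302084 eV
λ = 174.96291 nm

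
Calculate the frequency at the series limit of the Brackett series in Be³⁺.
3.29e+15 Hz

The series limit corresponds to the transition from n = ∞ to n = 4.
This is the highest energy (shortest wavelength) transition in the Brackett series.

E_∞ = 0 eV
E_4 = -13.6057 × 4² / 4² = -13.6057 eV

Energy at series limit:
ΔE = E_∞ - E_4 = 0 - (-13.6057) = 13.6057 eV
E = 13.6057 eV × (1.602177 × 10⁻¹⁹ J/eV) = 2.1799e-18 J
f = E/h = 2.1799e-18 J / (6.62607 × 10⁻³⁴ J·s) = 3.29e+15 Hz

This energy equals the ionization energy from the n = 4 state of Be³⁺.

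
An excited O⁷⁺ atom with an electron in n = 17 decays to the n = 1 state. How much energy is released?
867.752 eV

The energy levels are E_n = -13.6057 Z² eV / n².

Energy at n = 17: E_17 = -13.6057 × 8² / 17² = -3.013027 eV
Energy at n = 1: E_1 = -13.6057 × 8² / 1² = -870.764800 eV

For emission (electron falling to lower state), the photon energy is:
E_photon = E_17 - E_1 = |-3.013027 - (-870.764800)|
E_photon = 867.752 eV

This energy is carried away by the emitted photon.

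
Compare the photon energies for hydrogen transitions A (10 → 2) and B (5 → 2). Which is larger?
10 → 2

Calculate the energy for each transition:

Transition 10 → 2:
ΔE₁ = |E_2 - E_10| = |-13.6057/2² - (-13.6057/10²)|
ΔE₁ = |-3.40142500 - (-0.13605700)| = 3.26537 eV

Transition 5 → 2:
ΔE₂ = |E_2 - E_5| = |-13.6057/2² - (-13.6057/5²)|
ΔE₂ = |-3.40142500 - (-0.54422800)| = 2.85720 eV

Since 3.26537 eV > 2.85720 eV, the transition 10 → 2 emits the more energetic photon.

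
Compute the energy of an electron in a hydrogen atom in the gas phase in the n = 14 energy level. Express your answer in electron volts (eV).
-0.069 eV

The energy levels of a hydrogen-like atom are given by:
E_n = -13.6057 eV / n²

For n = 14:
E_14 = -13.6057 eV / 14²
E_14 = -13.6057 eV / 196
E_14 = -0.069 eV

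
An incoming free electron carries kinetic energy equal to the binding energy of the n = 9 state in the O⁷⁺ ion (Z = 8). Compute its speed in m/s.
1.94462e+06 m/s (or 0.64865% of c)

The binding energy at n = 9 for O⁷⁺ is:
E_9 = -13.6057 × 8²/9² = -10.7501827 eV
|E_9| = 10.7501827 eV

Convert to Joules:
KE = 10.7501827 eV × (1.602177 × 10⁻¹⁹ J/eV) = 1.7223695e-18 J

Using KE = ½mv²:
v = √(2·KE/m_e)
v = √(2 × 1.7223695e-18 J / 9.10938 × 10⁻³¹ kg)
v = 1.94462e+06 m/s

This is approximately 0.64865% the speed of light.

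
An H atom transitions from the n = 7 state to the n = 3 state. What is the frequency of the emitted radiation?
2.98399e+14 Hz

First, find the transition energy:
E_7 = -13.6057 / 7² = -0.27766735 eV
E_3 = -13.6057 / 3² = -1.51174444 eV
|ΔE| = |E_3 - E_7| = 1.23407709 eV

Convert to Joules: E = 1.23407709 eV × (1.602177 × 10⁻¹⁹ J/eV) = 1.9772099e-19 J

Using E = hf:
f = E/h = 1.9772099e-19 J / (6.62607 × 10⁻³⁴ J·s)
f = 2.98399e+14 Hz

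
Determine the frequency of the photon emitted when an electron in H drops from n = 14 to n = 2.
8.06e+14 Hz

First, find the transition energy:
E_14 = -13.6057 / 14² = -0.06941684 eV
E_2 = -13.6057 / 2² = -3.40142500 eV
|ΔE| = |E_2 - E_14| = 3.33200816 eV

Convert to Joules: E = 3.33200816 eV × (1.602177 × 10⁻¹⁹ J/eV) = 5.3385e-19 J

Using E = hf:
f = E/h = 5.3385e-19 J / (6.62607 × 10⁻³⁴ J·s)
f = 8.06e+14 Hz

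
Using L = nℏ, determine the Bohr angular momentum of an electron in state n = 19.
2.0037e-33 J·s (or 19ℏ)

In the Bohr model, angular momentum is quantized:
L = nℏ

where ℏ = h/(2π) = 1.054572e-34 J·s

For n = 19:
L = 19 × 1.054572e-34 J·s
L = 2.0037e-33 J·s

This can also be written as L = 19ℏ.
The angular momentum is an integer multiple of the reduced Planck constant.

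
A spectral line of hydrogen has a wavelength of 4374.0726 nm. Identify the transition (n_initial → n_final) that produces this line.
n = 12 → n = 6

First, find the photon energy from the wavelength (hc = 1239.84 eV·nm):
E = hc/λ = 1239.84 eV·nm / 4374.0726 nm = 0.28345209 eV

The energy levels of hydrogen satisfy E_n = -13.6057 / n² eV, so an emission n_i → n_f releases
ΔE = 13.6057 × (1/n_f² − 1/n_i²) eV.

Setting ΔE equal to the photon energy:
1/n_f² − 1/n_i² = 0.28345209 / 13.6057 = 0.020833334

Since 1/n_i² must be positive, we need 1/n_f² > 0.020833334, i.e. n_f ≤ 6. For each allowed n_f, solve n_i = (1/n_f² − 0.020833334)^(−1/2) and check whether it is a whole number:
  n_f = 1: 1/n_i² = 1.000000000 − 0.020833334 = 0.979166666 → n_i = 1.011  (not an integer) ✗
  n_f = 2: 1/n_i² = 0.250000000 − 0.020833334 = 0.229166666 → n_i = 2.089  (not an integer) ✗
  n_f = 3: 1/n_i² = 0.111111111 − 0.020833334 = 0.090277777 → n_i = 3.328  (not an integer) ✗
  n_f = 4: 1/n_i² = 0.062500000 − 0.020833334 = 0.041666666 → n_i = 4.899  (not an integer) ✗
  n_f = 5: 1/n_i² = 0.040000000 − 0.020833334 = 0.019166666 → n_i = 7.223  (not an integer) ✗
  n_f = 6: 1/n_i² = 0.027777778 − 0.020833334 = 0.006944444 → n_i = 12.000  → integer, n_i = 12 ✓

Only n_f = 6 gives an integer upper level, n_i = 12.

The transition is from n = 12 to n = 6 (emission).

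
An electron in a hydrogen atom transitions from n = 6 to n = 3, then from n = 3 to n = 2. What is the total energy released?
3.023 eV

The energy levels of hydrogen are E_n = -13.6057 / n² eV.

First transition (6 → 3):
ΔE₁ = |E_3 - E_6|
ΔE₁ = |-1.511744444 - (-0.377936111)| = 1.133808 eV

Second transition (3 → 2):
ΔE₂ = |E_2 - E_3|
ΔE₂ = |-3.401425000 - (-1.511744444)| = 1.889681 eV

Total energy released:
E_total = ΔE₁ + ΔE₂ = 1.133808 + 1.889681 = 3.023 eV

Note: This equals the direct transition 6 → 2: 3.023 eV ✓
Energy is conserved regardless of the path taken.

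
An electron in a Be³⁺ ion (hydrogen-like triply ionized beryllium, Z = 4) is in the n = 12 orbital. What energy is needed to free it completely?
1.511744 eV

The ionization energy is the energy needed to remove the electron completely (n → ∞).

For a hydrogen-like ion with Z = 4, E_n = -13.6057 Z² / n² eV.

At n = 12: E_12 = -13.6057 × 4² / 12² = -1.511744444 eV
At n = ∞: E_∞ = 0 eV

Ionization energy = E_∞ - E_12 = 0 - (-1.511744444) = 1.511744444 eV
Ionization energy ≈ 1.511744 eV

This is also called the binding energy of the electron in state n = 12.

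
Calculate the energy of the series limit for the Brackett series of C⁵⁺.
30.61283 eV

The series limit corresponds to the transition from n = ∞ to n = 4.
This is the highest energy (shortest wavelength) transition in the Brackett series.

E_∞ = 0 eV
E_4 = -13.6057 × 6² / 4² = -30.61283 eV

Energy at series limit:
ΔE = E_∞ - E_4 = 0 - (-30.61283) = 30.61283 eV

This energy equals the ionization energy from the n = 4 state of C⁵⁺.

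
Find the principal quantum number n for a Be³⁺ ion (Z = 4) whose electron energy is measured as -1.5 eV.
n = 12

The exact energy levels follow E_n = -13.6057 Z² / n² eV with Z = 4.

The measured value (-1.5 eV) is reported to only 2 significant figures, so we must test candidate n values and see which one matches to that precision.

Candidate energies:
  n = 10:  E = -13.6057 × 4² / 10² = -2.17691 eV
  n = 11:  E = -13.6057 × 4² / 11² = -1.79910 eV
  n = 12:  E = -13.6057 × 4² / 12² = -1.51174 eV  ← matches
  n = 13:  E = -13.6057 × 4² / 13² = -1.28811 eV
  n = 14:  E = -13.6057 × 4² / 14² = -1.11067 eV

Checking against the measurement of -1.5 eV (2 sig figs), only n = 12 agrees:
E_12 = -1.51174 eV, which rounds to -1.5 eV ✓

Therefore n = 12.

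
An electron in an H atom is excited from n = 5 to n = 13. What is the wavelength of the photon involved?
2673.6772 nm

First, find the transition energy using E_n = -13.6057 / n² eV:
E_5 = -13.6057 / 5² = -0.5442280000 eV
E_13 = -13.6057 / 13² = -0.0805071006 eV

Photon energy: |ΔE| = |E_13 - E_5| = 0.4637208994 eV

Convert to wavelength using E = hc/λ with hc = 1239.84 eV·nm:
λ = hc/E = 1239.84 eV·nm / 0.4637208994 eV
λ = 2673.6772 nm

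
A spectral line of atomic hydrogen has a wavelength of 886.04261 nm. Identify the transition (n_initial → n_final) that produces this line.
n = 11 → n = 3

First, find the photon energy from the wavelength (hc = 1239.84 eV·nm):
E = hc/λ = 1239.84 eV·nm / 886.04261 nm = 1.3993006 eV

The energy levels of hydrogen satisfy E_n = -13.6057 / n² eV, so an emission n_i → n_f releases
ΔE = 13.6057 × (1/n_f² − 1/n_i²) eV.

Setting ΔE equal to the photon energy:
1/n_f² − 1/n_i² = 1.3993006 / 13.6057 = 0.10284665

Since 1/n_i² must be positive, we need 1/n_f² > 0.10284665, i.e. n_f ≤ 3. For each allowed n_f, solve n_i = (1/n_f² − 0.10284665)^(−1/2) and check whether it is a whole number:
  n_f = 1: 1/n_i² = 1.00000000 − 0.10284665 = 0.89715335 → n_i = 1.056  (not an integer) ✗
  n_f = 2: 1/n_i² = 0.25000000 − 0.10284665 = 0.14715335 → n_i = 2.607  (not an integer) ✗
  n_f = 3: 1/n_i² = 0.11111111 − 0.10284665 = 0.00826446 → n_i = 11.000  → integer, n_i = 11 ✓

Only n_f = 3 gives an integer upper level, n_i = 11.

The transition is from n = 11 to n = 3 (emission).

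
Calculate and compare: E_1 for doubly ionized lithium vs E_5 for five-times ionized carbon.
Li²⁺ at n = 1 (E = -122.45 eV)

Using E_n = -13.6057 Z² / n² eV:

Li²⁺ (Z = 3) at n = 1:
E = -13.6057 × 3² / 1² = -13.6057 × 9 / 1 = -122.45130 eV

C⁵⁺ (Z = 6) at n = 5:
E = -13.6057 × 6² / 5² = -13.6057 × 36 / 25 = -19.59221 eV

Since -122.45130 eV < -19.59221 eV,
Li²⁺ at n = 1 is more tightly bound (requires more energy to ionize).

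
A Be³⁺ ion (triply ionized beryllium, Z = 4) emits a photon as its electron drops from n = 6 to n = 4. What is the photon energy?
7.559 eV

The energy levels are E_n = -13.6057 Z² eV / n².

Energy at n = 6: E_6 = -13.6057 × 4² / 6² = -6.046978 eV
Energy at n = 4: E_4 = -13.6057 × 4² / 4² = -13.605700 eV

For emission (electron falling to lower state), the photon energy is:
E_photon = E_6 - E_4 = |-6.046978 - (-13.605700)|
E_photon = 7.559 eV

This energy is carried away by the emitted photon.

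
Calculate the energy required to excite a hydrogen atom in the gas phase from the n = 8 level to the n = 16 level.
0.16 eV

The energy levels of a hydrogen-like atom are E_n = -13.6057 eV / n².

Energy at n = 8: E_8 = -13.6057 / 8² = -0.21259 eV
Energy at n = 16: E_16 = -13.6057 / 16² = -0.05315 eV

The excitation energy is the difference:
ΔE = E_16 - E_8
ΔE = -0.05315 - (-0.21259)
ΔE = 0.16 eV

Since this is positive, energy must be absorbed (photon absorption).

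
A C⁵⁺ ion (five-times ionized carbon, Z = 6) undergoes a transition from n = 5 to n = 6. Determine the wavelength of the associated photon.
207.106 nm

First, find the transition energy using E_n = -13.6057 Z² / n² eV:
E_5 = -13.6057 × 6² / 5² = -19.5922080 eV
E_6 = -13.6057 × 6² / 6² = -13.6057000 eV

Photon energy: |ΔE| = |E_6 - E_5| = 5.9865080 eV

Convert to wavelength using E = hc/λ with hc = 1239.84 eV·nm:
λ = hc/E = 1239.84 eV·nm / 5.9865080 eV
λ = 207.106 nm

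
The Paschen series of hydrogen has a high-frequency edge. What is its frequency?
3.655e+14 Hz

The series limit corresponds to the transition from n = ∞ to n = 3.
This is the highest energy (shortest wavelength) transition in the Paschen series.

E_∞ = 0 eV
E_3 = -13.6057 / 3² = -1.511744 eV

Energy at series limit:
ΔE = E_∞ - E_3 = 0 - (-1.511744) = 1.511744 eV
E = 1.511744 eV × (1.602177 × 10⁻¹⁹ J/eV) = 2.42208e-19 J
f = E/h = 2.42208e-19 J / (6.62607 × 10⁻³⁴ J·s) = 3.655e+14 Hz

This energy equals the ionization energy from the n = 3 state of hydrogen.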